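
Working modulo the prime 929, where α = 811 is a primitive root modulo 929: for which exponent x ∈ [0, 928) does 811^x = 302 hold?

Baby-step giant-step with m = ceil(sqrt(928)) = 31.
Baby table (811^j mod 929 for j=0..30):
  0:1  1:811  2:918  3:369  4:121  5:586  6:527  7:57
  8:706  9:302  10:595  11:394  12:887  13:311  14:462  15:295
  16:492  17:471  18:162  19:393  20:76  21:322  22:93  23:174
  24:835  25:873  26:105  27:616  28:703  29:656  30:628
Giant step factor: 811^(-31) ≡ 443 (mod 929).
Scan 302·443^i mod 929 for i = 0, 1, …:
  i=0: 302
Match at i=0, j=9: x = 0·31 + 9 = 9.

9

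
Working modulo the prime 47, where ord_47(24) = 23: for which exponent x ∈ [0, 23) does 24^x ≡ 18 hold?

7

Successive powers of 24 modulo 47:
  24^0=1  24^1=24  24^2=12  24^3=6  24^4=3  24^5=25
  24^6=36  24^7=18
So 24^7 ≡ 18 (mod 47), giving x = 7.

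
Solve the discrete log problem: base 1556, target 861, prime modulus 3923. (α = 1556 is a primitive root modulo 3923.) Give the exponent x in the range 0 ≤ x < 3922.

2323

Baby-step giant-step with m = ceil(sqrt(3922)) = 63.
Baby table (1556^j mod 3923 for j=0..62):
  0:1  1:1556  2:645  3:3255  4:187  5:670  6:2925  7:620
  8:3585  9:3677  10:1678  11:2173  12:3485  13:1074  14:3869  15:2282
  16:477  17:765  18:1671  19:3050  20:2893  21:1827  22:2560  23:1515
  24:3540  25:348  26:114  27:849  28:2916  29:2308  30:1703  31:1843
  32:3918  33:66  34:698  35:3340  36:2988  37:573  38:1067  39:823
  40:1690  41:1230  42:3379  43:904  44:2190  45:2476  46:270  47:359
  48:1538  49:98  50:3414  51:442  52:1227  53:2634  54:2892  55:271
  56:1915  57:2183  58:3353  59:3601  60:1112  61:229  62:3254
Giant step factor: 1556^(-63) ≡ 533 (mod 3923).
Scan 861·533^i mod 3923 for i = 0, 1, …:
  i=0: 861   i=1: 3845   i=2: 1579   i=3: 2085
  i=4: 1096   i=5: 3564   i=6: 880   i=7: 2203
  i=8: 1222   i=9: 108     …   i=35: 1686
  i=36: 271
Match at i=36, j=55: x = 36·63 + 55 = 2323.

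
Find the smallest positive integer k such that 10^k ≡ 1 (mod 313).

The order of 10 must divide p − 1 = 312 = 2^3 · 3 · 13.
Divisors: 1, 2, 3, 4, 6, 8, 12, 13, 24, 26, 39, 52, 78, 104, 156, 312.
Check each in increasing order: 10^1 ≡ 10;  10^2 ≡ 100;  10^3 ≡ 61;  10^4 ≡ 297;  10^6 ≡ 278;  10^8 ≡ 256;  10^12 ≡ 286;  10^13 ≡ 43;  10^24 ≡ 103;  10^26 ≡ 284;  10^39 ≡ 5;  10^52 ≡ 215;  10^78 ≡ 25;  10^104 ≡ 214;  10^156 ≡ 312;  10^312 ≡ 1.
Smallest exponent giving 1 is 312.

312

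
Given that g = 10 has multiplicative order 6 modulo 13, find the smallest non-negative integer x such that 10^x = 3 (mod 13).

Successive powers of 10 modulo 13:
  10^0=1  10^1=10  10^2=9  10^3=12  10^4=3
So 10^4 ≡ 3 (mod 13), giving x = 4.

4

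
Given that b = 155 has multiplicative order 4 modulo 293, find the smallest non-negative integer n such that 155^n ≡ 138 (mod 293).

Successive powers of 155 modulo 293:
  155^0=1  155^1=155  155^2=292  155^3=138
So 155^3 ≡ 138 (mod 293), giving n = 3.

3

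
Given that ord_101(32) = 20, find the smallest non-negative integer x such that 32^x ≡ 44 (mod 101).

3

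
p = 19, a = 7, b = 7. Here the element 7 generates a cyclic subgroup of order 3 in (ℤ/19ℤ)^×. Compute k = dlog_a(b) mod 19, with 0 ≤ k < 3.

1

Successive powers of 7 modulo 19:
  7^0=1  7^1=7
So 7^1 ≡ 7 (mod 19), giving k = 1.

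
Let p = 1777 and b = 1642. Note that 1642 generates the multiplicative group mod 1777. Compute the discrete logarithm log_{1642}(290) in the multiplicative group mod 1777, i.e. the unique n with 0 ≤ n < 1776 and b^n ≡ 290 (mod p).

1148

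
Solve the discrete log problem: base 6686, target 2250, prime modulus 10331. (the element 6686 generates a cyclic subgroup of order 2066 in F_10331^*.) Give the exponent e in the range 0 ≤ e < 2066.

1595

Baby-step giant-step with m = ceil(sqrt(2066)) = 46.
Baby table (6686^j mod 10331 for j=0..45):
  0:1  1:6686  2:359  3:3482  4:4909  5:10318  6:6061  7:5664
  8:6389  9:8500  10:169  11:3855  12:9016  13:9922  14:3141  15:8134
  16:1540  17:6764  18:5317  19:491  20:7899  21:642  22:5047  23:3196
  24:3948  25:623  26:1985  27:6706  28:10107  29:331  30:2232  31:5188
  32:5801  33:2912  34:6028  35:1977  36:4873  37:7235  38:3468  39:4284
  40:5292  41:8968  42:9255  43:6571  44:6294  45:3521
Giant step factor: 6686^(-46) ≡ 1355 (mod 10331).
Scan 2250·1355^i mod 10331 for i = 0, 1, …:
  i=0: 2250   i=1: 1105   i=2: 9611   i=3: 5845
  i=4: 6429   i=5: 2262   i=6: 7034   i=7: 5888
  i=8: 2708   i=9: 1835     …   i=33: 934
  i=34: 5188
Match at i=34, j=31: e = 34·46 + 31 = 1595.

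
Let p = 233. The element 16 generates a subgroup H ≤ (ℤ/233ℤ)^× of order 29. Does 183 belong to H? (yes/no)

no

183 ∈ ⟨16⟩ iff 183^29 ≡ 1 (mod 233), since |⟨16⟩| = 29.
183^29 mod 233 = 89.
Since 89 ≠ 1, 183 does not lie in the subgroup.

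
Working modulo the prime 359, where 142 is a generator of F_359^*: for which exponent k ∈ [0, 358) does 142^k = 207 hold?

Baby-step giant-step with m = ceil(sqrt(358)) = 19.
Baby table (142^j mod 359 for j=0..18):
  0:1  1:142  2:60  3:263  4:10  5:343  6:241  7:117
  8:100  9:199  10:256  11:93  12:282  13:195  14:47  15:212
  16:307  17:155  18:111
Giant step factor: 142^(-19) ≡ 95 (mod 359).
Scan 207·95^i mod 359 for i = 0, 1, …:
  i=0: 207   i=1: 279   i=2: 298   i=3: 308
  i=4: 181   i=5: 322   i=6: 75   i=7: 304
  i=8: 160   i=9: 122     …   i=16: 115
  i=17: 155
Match at i=17, j=17: k = 17·19 + 17 = 340.

340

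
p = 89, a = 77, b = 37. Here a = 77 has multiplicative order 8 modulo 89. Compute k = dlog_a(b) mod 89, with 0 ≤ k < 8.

7

Successive powers of 77 modulo 89:
  77^0=1  77^1=77  77^2=55  77^3=52  77^4=88  77^5=12
  77^6=34  77^7=37
So 77^7 ≡ 37 (mod 89), giving k = 7.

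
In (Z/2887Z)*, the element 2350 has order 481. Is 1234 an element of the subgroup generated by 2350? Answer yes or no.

yes

1234 ∈ ⟨2350⟩ iff 1234^481 ≡ 1 (mod 2887), since |⟨2350⟩| = 481.
1234^481 mod 2887 = 1.
Since 1 = 1, 1234 lies in the subgroup.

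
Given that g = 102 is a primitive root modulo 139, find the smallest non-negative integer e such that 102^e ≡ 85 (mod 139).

5

Baby-step giant-step with m = ceil(sqrt(138)) = 12.
Baby table (102^j mod 139 for j=0..11):
  0:1  1:102  2:118  3:82  4:24  5:85  6:52  7:22
  8:20  9:94  10:136  11:111
Giant step factor: 102^(-12) ≡ 64 (mod 139).
Scan 85·64^i mod 139 for i = 0, 1, …:
  i=0: 85
Match at i=0, j=5: e = 0·12 + 5 = 5.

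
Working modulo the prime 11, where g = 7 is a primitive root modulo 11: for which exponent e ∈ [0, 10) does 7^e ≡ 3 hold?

4

Successive powers of 7 modulo 11:
  7^0=1  7^1=7  7^2=5  7^3=2  7^4=3
So 7^4 ≡ 3 (mod 11), giving e = 4.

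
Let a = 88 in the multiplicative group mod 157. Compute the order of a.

The order of 88 must divide p − 1 = 156 = 2^2 · 3 · 13.
Divisors: 1, 2, 3, 4, 6, 12, 13, 26, 39, 52, 78, 156.
Check each in increasing order: 88^1 ≡ 88;  88^2 ≡ 51;  88^3 ≡ 92;  88^4 ≡ 89;  88^6 ≡ 143;  88^12 ≡ 39;  88^13 ≡ 135;  88^26 ≡ 13;  88^39 ≡ 28;  88^52 ≡ 12;  88^78 ≡ 156;  88^156 ≡ 1.
Smallest exponent giving 1 is 156.

156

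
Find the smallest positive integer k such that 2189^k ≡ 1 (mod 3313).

3

The order of 2189 must divide p − 1 = 3312 = 2^4 · 3^2 · 23.
Divisors: 1, 2, 3, 4, 6, 8, 9, 12, 16, 18, 23, 24, 36, 46, 48, 69, 72, 92, 138, 144, 184, 207, 276, 368, 414, 552, 828, 1104, 1656, 3312.
Check each in increasing order: 2189^1 ≡ 2189;  2189^2 ≡ 1123;  2189^3 ≡ 1.
Smallest exponent giving 1 is 3.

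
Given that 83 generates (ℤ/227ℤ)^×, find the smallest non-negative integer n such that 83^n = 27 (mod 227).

Baby-step giant-step with m = ceil(sqrt(226)) = 16.
Baby table (83^j mod 227 for j=0..15):
  0:1  1:83  2:79  3:201  4:112  5:216  6:222  7:39
  8:59  9:130  10:121  11:55  12:25  13:32  14:159  15:31
Giant step factor: 83^(-16) ≡ 3 (mod 227).
Scan 27·3^i mod 227 for i = 0, 1, …:
  i=0: 27   i=1: 81   i=2: 16   i=3: 48
  i=4: 144   i=5: 205   i=6: 161   i=7: 29
  i=8: 87   i=9: 34   i=10: 102   i=11: 79
Match at i=11, j=2: n = 11·16 + 2 = 178.

178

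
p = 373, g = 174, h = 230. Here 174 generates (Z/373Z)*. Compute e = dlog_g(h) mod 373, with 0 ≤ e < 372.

Baby-step giant-step with m = ceil(sqrt(372)) = 20.
Baby table (174^j mod 373 for j=0..19):
  0:1  1:174  2:63  3:145  4:239  5:183  6:137  7:339
  8:52  9:96  10:292  11:80  12:119  13:191  14:37  15:97
  16:93  17:143  18:264  19:57
Giant step factor: 174^(-20) ≡ 39 (mod 373).
Scan 230·39^i mod 373 for i = 0, 1, …:
  i=0: 230   i=1: 18   i=2: 329   i=3: 149
  i=4: 216   i=5: 218   i=6: 296   i=7: 354
  i=8: 5   i=9: 195   i=10: 145
Match at i=10, j=3: e = 10·20 + 3 = 203.

203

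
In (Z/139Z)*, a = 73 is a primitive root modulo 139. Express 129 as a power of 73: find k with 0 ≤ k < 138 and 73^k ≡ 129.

Successive powers of 73 modulo 139:
  73^0=1  73^1=73  73^2=47  73^3=95  73^4=124  73^5=17
  73^6=129
So 73^6 ≡ 129 (mod 139), giving k = 6.

6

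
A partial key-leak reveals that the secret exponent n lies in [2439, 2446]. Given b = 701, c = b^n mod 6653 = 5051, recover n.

2441

Compute 701^2439 mod 6653 = 1302, then multiply by 701 repeatedly:
  701^2439=1302  701^2440=1241  701^2441=5051
Found 5051 at exponent 2441.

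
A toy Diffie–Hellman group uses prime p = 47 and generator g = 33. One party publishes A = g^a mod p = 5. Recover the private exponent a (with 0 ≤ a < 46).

Successive powers of 33 modulo 47:
  33^0=1  33^1=33  33^2=8  33^3=29  33^4=17  33^5=44
  33^6=42  33^7=23  33^8=7  33^9=43  33^10=9  33^11=15
  33^12=25  33^13=26  33^14=12  33^15=20  33^16=2  33^17=19
  33^18=16  33^19=11  33^20=34  33^21=41  33^22=37  33^23=46
  33^24=14  33^25=39  33^26=18  33^27=30  33^28=3  33^29=5
So 33^29 ≡ 5 (mod 47), giving a = 29.

29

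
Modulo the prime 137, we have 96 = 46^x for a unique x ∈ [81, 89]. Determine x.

Compute 46^81 mod 137 = 104, then multiply by 46 repeatedly:
  46^81=104  46^82=126  46^83=42  46^84=14  46^85=96
Found 96 at exponent 85.

85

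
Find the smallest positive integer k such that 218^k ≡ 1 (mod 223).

The order of 218 must divide p − 1 = 222 = 2 · 3 · 37.
Divisors: 1, 2, 3, 6, 37, 74, 111, 222.
Check each in increasing order: 218^1 ≡ 218;  218^2 ≡ 25;  218^3 ≡ 98;  218^6 ≡ 15;  218^37 ≡ 183;  218^74 ≡ 39;  218^111 ≡ 1.
Smallest exponent giving 1 is 111.

111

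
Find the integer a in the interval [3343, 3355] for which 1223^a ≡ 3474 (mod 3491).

Compute 1223^3343 mod 3491 = 31, then multiply by 1223 repeatedly:
  1223^3343=31  1223^3344=3003  1223^3345=137  1223^3346=3474
Found 3474 at exponent 3346.

3346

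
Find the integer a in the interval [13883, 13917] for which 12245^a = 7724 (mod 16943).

13896

Compute 12245^13883 mod 16943 = 3254, then multiply by 12245 repeatedly:
  12245^13883=3254  12245^13884=12237  12245^13885=15116  12245^13886=10088  12245^13887=13090
  12245^13888=6270  12245^13889=7417  12245^13890=6685  12245^13891=6192  12245^13892=1115
  12245^13893=14060  12245^13894=6877  12245^13895=2155  12245^13896=7724
Found 7724 at exponent 13896.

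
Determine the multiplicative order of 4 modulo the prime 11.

The order of 4 must divide p − 1 = 10 = 2 · 5.
Divisors: 1, 2, 5, 10.
Check each in increasing order: 4^1 ≡ 4;  4^2 ≡ 5;  4^5 ≡ 1.
Smallest exponent giving 1 is 5.

5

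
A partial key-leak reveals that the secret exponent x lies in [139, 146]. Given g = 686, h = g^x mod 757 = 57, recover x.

Compute 686^139 mod 757 = 398, then multiply by 686 repeatedly:
  686^139=398  686^140=508  686^141=268  686^142=654  686^143=500
  686^144=79  686^145=447  686^146=57
Found 57 at exponent 146.

146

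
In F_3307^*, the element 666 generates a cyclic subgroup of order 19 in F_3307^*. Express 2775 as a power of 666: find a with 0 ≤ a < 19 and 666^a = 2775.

Successive powers of 666 modulo 3307:
  666^0=1  666^1=666  666^2=418  666^3=600  666^4=2760  666^5=2775
So 666^5 ≡ 2775 (mod 3307), giving a = 5.

5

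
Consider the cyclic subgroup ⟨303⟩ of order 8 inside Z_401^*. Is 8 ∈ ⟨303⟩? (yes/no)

⟨303⟩ has order 8; its elements mod 401 are {1, 20, 45, 98, 303, 356, 381, 400}.
8 is not in this set.

no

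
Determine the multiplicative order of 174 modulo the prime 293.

292

The order of 174 must divide p − 1 = 292 = 2^2 · 73.
Divisors: 1, 2, 4, 73, 146, 292.
Check each in increasing order: 174^1 ≡ 174;  174^2 ≡ 97;  174^4 ≡ 33;  174^73 ≡ 155;  174^146 ≡ 292;  174^292 ≡ 1.
Smallest exponent giving 1 is 292.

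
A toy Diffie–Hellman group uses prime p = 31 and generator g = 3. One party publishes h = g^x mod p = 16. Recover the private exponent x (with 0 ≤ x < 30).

6

Successive powers of 3 modulo 31:
  3^0=1  3^1=3  3^2=9  3^3=27  3^4=19  3^5=26
  3^6=16
So 3^6 ≡ 16 (mod 31), giving x = 6.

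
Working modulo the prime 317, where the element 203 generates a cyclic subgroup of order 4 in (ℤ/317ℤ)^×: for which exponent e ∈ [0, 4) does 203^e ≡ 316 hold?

2

Successive powers of 203 modulo 317:
  203^0=1  203^1=203  203^2=316
So 203^2 ≡ 316 (mod 317), giving e = 2.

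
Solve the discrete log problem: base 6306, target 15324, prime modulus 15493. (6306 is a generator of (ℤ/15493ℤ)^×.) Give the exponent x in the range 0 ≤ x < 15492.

Baby-step giant-step with m = ceil(sqrt(15492)) = 125.
Baby table (6306^j mod 15493 for j=0..124):
  0:1  1:6306  2:10598  3:9679  4:8847  5:14382  6:12363  7:302
  8:14266  9:9038  10:10374  11:6998  12:5324  13:15306  14:13739  15:1278
  16:2708  17:3362  18:6348  19:12069  20:5498  21:12547  22:14124  23:12180
  24:8279  25:11457  26:3983  27:2645  28:8902  29:4873  30:6519  31:5885
  32:5075  33:9905  34:8647  35:8115  36:15304  37:1127  38:11068  39:14336
  40:1161  41:8570  42:2836  43:4894  44:15001  45:11541  46:6925  47:9776
  48:809  49:4357  50:6153  51:6346  52:14950  53:15288  54:8682  55:11923
  56:14402  57:14539  58:10853  59:6437  60:62  61:3647  62:6370  63:11364
  64:6259  65:8583  66:7349  67:3231  68:1391  69:2608  70:7975  71:72
  72:4735  73:3899  74:15196  75:1771  76:12966  77:7035  78:6251  79:4614
  80:30  81:3264  82:8080  83:11496  84:2029  85:13149  86:14551  87:9060
  88:9669  89:7759  90:1360  91:8531  92:4790  93:9883  94:9352  95:7354
  96:3775  97:7902  98:4524  99:5731  100:10010  101:4578  102:5409  103:9061
  104:482  105:2864  106:11039  107:1885  108:3679  109:6753  110:9654  111:6127
  112:12813  113:2783  114:11522  115:11055  116:9823  117:2824  118:6687  119:11769
  120:3844  121:9212  122:7615  123:7383  124:733
Giant step factor: 6306^(-125) ≡ 5948 (mod 15493).
Scan 15324·5948^i mod 15493 for i = 0, 1, …:
  i=0: 15324   i=1: 1833   i=2: 11105   i=3: 5881
  i=4: 12487   i=5: 14727   i=6: 14267   i=7: 4955
  i=8: 4654   i=9: 11494   i=10: 11196   i=11: 4894
Match at i=11, j=43: x = 11·125 + 43 = 1418.

1418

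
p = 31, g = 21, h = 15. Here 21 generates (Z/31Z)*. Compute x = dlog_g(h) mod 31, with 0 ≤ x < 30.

Successive powers of 21 modulo 31:
  21^0=1  21^1=21  21^2=7  21^3=23  21^4=18  21^5=6
  21^6=2  21^7=11  21^8=14  21^9=15
So 21^9 ≡ 15 (mod 31), giving x = 9.

9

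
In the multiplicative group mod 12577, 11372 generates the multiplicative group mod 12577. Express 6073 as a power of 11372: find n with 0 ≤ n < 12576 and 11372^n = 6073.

Baby-step giant-step with m = ceil(sqrt(12576)) = 113.
Baby table (11372^j mod 12577 for j=0..112):
  0:1  1:11372  2:5670  3:9538  4:2088  5:11937  6:4003  7:5953
  8:8102  9:9419  10:7136  11:3788  12:911  13:9021  14:8800  15:10988
  16:3041  17:8079  18:11980  19:2496  20:10800  21:3195  22:11164  23:4770
  24:12416  25:5350  26:5251  27:11353  28:3411  29:2424  30:9521  31:9996
  32:3586  33:5358  34:8188  35:6405  36:4253  37:6551  38:4401  39:4289
  40:902  41:7289  42:8078  43:608  44:9403  45:1262  46:1107  47:11804
  48:767  49:6463  50:9825  51:8409  52:4217  53:12200  54:1513  55:500
  56:1196  57:5175  58:2317  59:109  60:7002  61:1757  62:8328  63:1206
  64:5702  65:8709  66:7450  67:2728  68:7934  69:10627  70:10428  71:11260
  72:2283  73:3348  74:2877  75:4467  76:221  77:10389  78:7947  79:7539
  80:8676  81:9484  82:4273  83:7605  84:4608  85:6394  86:4931  87:7066
  88:99  89:6475  90:7942  91:987  92:5480  93:12102  94:6410  95:10805
  96:9747  97:1783  98:2152  99:10279  100:2150  101:112  102:3387  103:6190
  104:11788  105:7470  106:3782  107:8141  108:155  109:1880  110:11037  111:6881
  112:9215
Giant step factor: 11372^(-113) ≡ 3615 (mod 12577).
Scan 6073·3615^i mod 12577 for i = 0, 1, …:
  i=0: 6073   i=1: 7030   i=2: 7910   i=3: 7129
  i=4: 1062   i=5: 3145   i=6: 12144   i=7: 6830
  i=8: 1799   i=9: 1076     …   i=70: 8182
  i=71: 9403
Match at i=71, j=44: n = 71·113 + 44 = 8067.

8067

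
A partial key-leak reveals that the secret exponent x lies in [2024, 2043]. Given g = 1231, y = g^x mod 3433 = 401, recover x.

Compute 1231^2024 mod 3433 = 1189, then multiply by 1231 repeatedly:
  1231^2024=1189  1231^2025=1201  1231^2026=2241  1231^2027=1972  1231^2028=401
Found 401 at exponent 2028.

2028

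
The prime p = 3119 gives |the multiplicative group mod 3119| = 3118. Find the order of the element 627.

The order of 627 must divide p − 1 = 3118 = 2 · 1559.
Divisors: 1, 2, 1559, 3118.
Check each in increasing order: 627^1 ≡ 627;  627^2 ≡ 135;  627^1559 ≡ 1.
Smallest exponent giving 1 is 1559.

1559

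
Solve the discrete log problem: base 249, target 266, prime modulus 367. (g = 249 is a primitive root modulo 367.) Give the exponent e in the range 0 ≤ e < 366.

Baby-step giant-step with m = ceil(sqrt(366)) = 20.
Baby table (249^j mod 367 for j=0..19):
  0:1  1:249  2:345  3:27  4:117  5:140  6:362  7:223
  8:110  9:232  10:149  11:34  12:25  13:353  14:184  15:308
  16:356  17:197  18:242  19:70
Giant step factor: 249^(-20) ≡ 73 (mod 367).
Scan 266·73^i mod 367 for i = 0, 1, …:
  i=0: 266   i=1: 334   i=2: 160   i=3: 303
  i=4: 99   i=5: 254   i=6: 192   i=7: 70
Match at i=7, j=19: e = 7·20 + 19 = 159.

159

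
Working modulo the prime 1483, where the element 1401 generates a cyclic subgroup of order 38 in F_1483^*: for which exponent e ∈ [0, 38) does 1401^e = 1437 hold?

28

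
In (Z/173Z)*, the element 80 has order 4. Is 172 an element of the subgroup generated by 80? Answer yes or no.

yes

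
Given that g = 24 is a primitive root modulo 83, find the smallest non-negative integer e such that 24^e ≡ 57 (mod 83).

Baby-step giant-step with m = ceil(sqrt(82)) = 10.
Baby table (24^j mod 83 for j=0..9):
  0:1  1:24  2:78  3:46  4:25  5:19  6:41  7:71
  8:44  9:60
Giant step factor: 24^(-10) ≡ 63 (mod 83).
Scan 57·63^i mod 83 for i = 0, 1, …:
  i=0: 57   i=1: 22   i=2: 58   i=3: 2
  i=4: 43   i=5: 53   i=6: 19
Match at i=6, j=5: e = 6·10 + 5 = 65.

65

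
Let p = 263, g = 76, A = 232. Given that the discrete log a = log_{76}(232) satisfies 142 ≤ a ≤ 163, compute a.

Compute 76^142 mod 263 = 89, then multiply by 76 repeatedly:
  76^142=89  76^143=189  76^144=162  76^145=214  76^146=221
  76^147=227  76^148=157  76^149=97  76^150=8  76^151=82
  76^152=183  76^153=232
Found 232 at exponent 153.

153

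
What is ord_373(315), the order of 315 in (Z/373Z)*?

124

The order of 315 must divide p − 1 = 372 = 2^2 · 3 · 31.
Divisors: 1, 2, 3, 4, 6, 12, 31, 62, 93, 124, 186, 372.
Check each in increasing order: 315^1 ≡ 315;  315^2 ≡ 7;  315^3 ≡ 340;  315^4 ≡ 49;  315^6 ≡ 343;  315^12 ≡ 154;  315^31 ≡ 104;  315^62 ≡ 372;  315^93 ≡ 269;  315^124 ≡ 1.
Smallest exponent giving 1 is 124.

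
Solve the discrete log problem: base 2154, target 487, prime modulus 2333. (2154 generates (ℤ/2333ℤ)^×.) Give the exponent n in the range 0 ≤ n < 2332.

Baby-step giant-step with m = ceil(sqrt(2332)) = 49.
Baby table (2154^j mod 2333 for j=0..48):
  0:1  1:2154  2:1712  3:1508  4:696  5:1398  6:1722  7:2051
  8:1485  9:147  10:1683  11:2033  12:41  13:1993  14:202  15:1170
  16:540  17:1326  18:612  19:103  20:227  21:1361  22:1346  23:1698
  24:1681  25:58  26:1283  27:1310  28:1143  29:707  30:1762  31:1890
  32:2308  33:2142  34:1527  35:1961  36:1264  37:45  38:1277  39:51
  40:203  41:991  42:2252  43:501  44:1308  45:1501  46:1949  47:1079
  48:498
Giant step factor: 2154^(-49) ≡ 1439 (mod 2333).
Scan 487·1439^i mod 2333 for i = 0, 1, …:
  i=0: 487   i=1: 893   i=2: 1877   i=3: 1722
Match at i=3, j=6: n = 3·49 + 6 = 153.

153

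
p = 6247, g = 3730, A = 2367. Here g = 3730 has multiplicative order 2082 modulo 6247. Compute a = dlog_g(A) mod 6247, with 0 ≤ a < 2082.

903

Baby-step giant-step with m = ceil(sqrt(2082)) = 46.
Baby table (3730^j mod 6247 for j=0..45):
  0:1  1:3730  2:831  3:1118  4:3391  5:4502  6:524  7:5456
  8:4401  9:4861  10:2736  11:3929  12:5955  13:4065  14:981  15:4635
  16:3101  17:3533  18:3167  19:6080  20:1790  21:4904  22:704  23:2180
  24:4053  25:6197  26:910  27:2179  28:323  29:5366  30:6039  31:5035
  32:2068  33:4842  34:583  35:634  36:3454  37:2106  38:2901  39:926
  40:5636  41:1125  42:4513  43:4072  44:2103  45:4205
Giant step factor: 3730^(-46) ≡ 3867 (mod 6247).
Scan 2367·3867^i mod 6247 for i = 0, 1, …:
  i=0: 2367   i=1: 1334   i=2: 4803   i=3: 870
  i=4: 3404   i=5: 839   i=6: 2220   i=7: 1362
  i=8: 633   i=9: 5234     …   i=18: 6187
  i=19: 5366
Match at i=19, j=29: a = 19·46 + 29 = 903.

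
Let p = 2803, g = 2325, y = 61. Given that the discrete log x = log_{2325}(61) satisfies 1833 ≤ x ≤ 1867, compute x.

1858

Compute 2325^1833 mod 2803 = 2460, then multiply by 2325 repeatedly:
  2325^1833=2460  2325^1834=1380  2325^1835=1868  2325^1836=1253  2325^1837=908
  2325^1838=441  2325^1839=2230  2325^1840=2003  2325^1841=1192  2325^1842=2036
  2325^1843=2236  2325^1844=1938  2325^1845=1429  2325^1846=870  2325^1847=1787
  2325^1848=729  2325^1849=1913  2325^1850=2167  2325^1851=1284  2325^1852=105
  2325^1853=264  2325^1854=2746  2325^1855=2019  2325^1856=1953  2325^1857=2668
  2325^1858=61
Found 61 at exponent 1858.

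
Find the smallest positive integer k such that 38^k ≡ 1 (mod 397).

The order of 38 must divide p − 1 = 396 = 2^2 · 3^2 · 11.
Divisors: 1, 2, 3, 4, 6, 9, 11, 12, 18, 22, 33, 36, 44, 66, 99, 132, 198, 396.
Check each in increasing order: 38^1 ≡ 38;  38^2 ≡ 253;  38^3 ≡ 86;  38^4 ≡ 92;  38^6 ≡ 250;  38^9 ≡ 62;  38^11 ≡ 203;  38^12 ≡ 171;  38^18 ≡ 271;  38^22 ≡ 318;  38^33 ≡ 240;  38^36 ≡ 393;  38^44 ≡ 286;  38^66 ≡ 35;  38^99 ≡ 63;  38^132 ≡ 34;  38^198 ≡ 396;  38^396 ≡ 1.
Smallest exponent giving 1 is 396.

396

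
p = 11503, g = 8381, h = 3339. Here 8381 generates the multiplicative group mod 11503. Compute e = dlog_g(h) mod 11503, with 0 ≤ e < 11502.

Baby-step giant-step with m = ceil(sqrt(11502)) = 108.
Baby table (8381^j mod 11503 for j=0..107):
  0:1  1:8381  2:3843  3:11286  4:10300  5:5788  6:1077  7:7985
  8:9334  9:7854  10:4208  11:10553  12:9629  13:7104  14:10599  15:4053
  16:11337  17:617  18:6230  19:1513  20:4147  21:5444  22:5266  23:8838
  24:3461  25:7578  26:3155  27:8161  28:503  29:5545  30:525  31:5879
  32:4550  33:1105  34:1090  35:1908  36:1778  37:5033  38:72  39:5276
  40:624  41:7382  42:5408  43:2628  44:8526  45:11273  46:4874  47:1841
  48:3898  49:618  50:3108  51:5356  52:3930  53:4241  54:11054  55:9915
  56:11446  57:5409  58:11009  59:866  60:11056  61:3671  62:7629  63:4975
  64:8603  65:939  66:1707  67:8138  68:3291  69:9180  70:5516  71:10542
  72:9462  73:10843  74:1483  75:5783  76:5184  77:273  78:10419  79:2366
  80:9777  81:5168  82:4213  83:6446  84:5838  85:6019  86:4584  87:9987
  88:5219  89:6033  90:6888  91:6274  92:2181  93:694  94:7399  95:9849
  96:10444  97:4837  98:2325  99:11246  100:8647  101:1607  102:9757  103:10093
  104:7874  105:10786  106:6892  107:5289
Giant step factor: 8381^(-108) ≡ 1869 (mod 11503).
Scan 3339·1869^i mod 11503 for i = 0, 1, …:
  i=0: 3339   i=1: 5965   i=2: 2178   i=3: 10123
  i=4: 8955   i=5: 30   i=6: 10058   i=7: 2500
  i=8: 2282   i=9: 8948     …   i=65: 9584
  i=66: 2325
Match at i=66, j=98: e = 66·108 + 98 = 7226.

7226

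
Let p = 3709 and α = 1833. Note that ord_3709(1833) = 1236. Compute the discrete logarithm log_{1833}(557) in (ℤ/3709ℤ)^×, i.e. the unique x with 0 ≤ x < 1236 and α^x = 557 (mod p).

Baby-step giant-step with m = ceil(sqrt(1236)) = 36.
Baby table (1833^j mod 3709 for j=0..35):
  0:1  1:1833  2:3244  3:725  4:1103  5:394  6:2656  7:2240
  8:57  9:629  10:3167  11:526  12:3527  13:204  14:3032  15:1574
  16:3249  17:2472  18:2487  19:310  20:753  21:501  22:2210  23:702
  24:3452  25:3671  26:817  27:2834  28:2122  29:2594  30:3573  31:2924
  32:187  33:1543  34:2061  35:2051
Giant step factor: 1833^(-36) ≡ 3033 (mod 3709).
Scan 557·3033^i mod 3709 for i = 0, 1, …:
  i=0: 557   i=1: 1786   i=2: 1798   i=3: 1104
  i=4: 2914   i=5: 3324   i=6: 630   i=7: 655
  i=8: 2300   i=9: 2980   i=10: 3216   i=11: 3167
Match at i=11, j=10: x = 11·36 + 10 = 406.

406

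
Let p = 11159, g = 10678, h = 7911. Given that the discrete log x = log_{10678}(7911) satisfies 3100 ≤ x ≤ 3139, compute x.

Compute 10678^3100 mod 11159 = 5466, then multiply by 10678 repeatedly:
  10678^3100=5466  10678^3101=4378  10678^3102=3233  10678^3103=7187  10678^3104=2343
  10678^3105=76  10678^3106=8080  10678^3107=8011  10678^3108=7723  10678^3109=1184
  10678^3110=10764  10678^3111=292  10678^3112=4615  10678^3113=826  10678^3114=4418
  10678^3115=6311  10678^3116=10816  10678^3117=8757  10678^3118=5985  10678^3119=237
  10678^3120=8752  10678^3121=8390  10678^3122=3968  10678^3123=10740  10678^3124=677
  10678^3125=9133  10678^3126=3673  10678^3127=7568  10678^3128=8785  10678^3129=3676
  10678^3130=6125  10678^3131=11010  10678^3132=4715  10678^3133=8521  10678^3134=7911
Found 7911 at exponent 3134.

3134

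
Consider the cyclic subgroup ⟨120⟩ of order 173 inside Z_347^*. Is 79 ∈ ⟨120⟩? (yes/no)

no

79 ∈ ⟨120⟩ iff 79^173 ≡ 1 (mod 347), since |⟨120⟩| = 173.
79^173 mod 347 = 346.
Since 346 ≠ 1, 79 does not lie in the subgroup.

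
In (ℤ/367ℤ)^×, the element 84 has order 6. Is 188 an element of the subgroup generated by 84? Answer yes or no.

no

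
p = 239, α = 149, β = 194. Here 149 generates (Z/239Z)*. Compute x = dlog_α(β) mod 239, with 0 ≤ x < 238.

157

Baby-step giant-step with m = ceil(sqrt(238)) = 16.
Baby table (149^j mod 239 for j=0..15):
  0:1  1:149  2:213  3:189  4:198  5:105  6:110  7:138
  8:8  9:236  10:31  11:78  12:150  13:123  14:163  15:148
Giant step factor: 149^(-16) ≡ 183 (mod 239).
Scan 194·183^i mod 239 for i = 0, 1, …:
  i=0: 194   i=1: 130   i=2: 129   i=3: 185
  i=4: 156   i=5: 107   i=6: 222   i=7: 235
  i=8: 224   i=9: 123
Match at i=9, j=13: x = 9·16 + 13 = 157.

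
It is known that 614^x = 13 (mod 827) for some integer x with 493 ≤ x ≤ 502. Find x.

493

Compute 614^493 mod 827 = 13, then multiply by 614 repeatedly:
  614^493=13
Found 13 at exponent 493.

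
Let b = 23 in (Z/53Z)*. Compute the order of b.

4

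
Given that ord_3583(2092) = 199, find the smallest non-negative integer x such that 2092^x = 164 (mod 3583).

Baby-step giant-step with m = ceil(sqrt(199)) = 15.
Baby table (2092^j mod 3583 for j=0..14):
  0:1  1:2092  2:1621  3:1614  4:1302  5:704  6:155  7:1790
  8:445  9:2943  10:1162  11:1630  12:2527  13:1559  14:898
Giant step factor: 2092^(-15) ≡ 883 (mod 3583).
Scan 164·883^i mod 3583 for i = 0, 1, …:
  i=0: 164   i=1: 1492   i=2: 2475   i=3: 3378
  i=4: 1718   i=5: 1385   i=6: 1152   i=7: 3227
  i=8: 956   i=9: 2143   i=10: 445
Match at i=10, j=8: x = 10·15 + 8 = 158.

158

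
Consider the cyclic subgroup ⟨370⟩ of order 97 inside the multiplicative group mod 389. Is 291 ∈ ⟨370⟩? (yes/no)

no

291 ∈ ⟨370⟩ iff 291^97 ≡ 1 (mod 389), since |⟨370⟩| = 97.
291^97 mod 389 = 274.
Since 274 ≠ 1, 291 does not lie in the subgroup.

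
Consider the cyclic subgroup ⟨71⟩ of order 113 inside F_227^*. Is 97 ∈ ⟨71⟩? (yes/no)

97 ∈ ⟨71⟩ iff 97^113 ≡ 1 (mod 227), since |⟨71⟩| = 113.
97^113 mod 227 = 1.
Since 1 = 1, 97 lies in the subgroup.

yes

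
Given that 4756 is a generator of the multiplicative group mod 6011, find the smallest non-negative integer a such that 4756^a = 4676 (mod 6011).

712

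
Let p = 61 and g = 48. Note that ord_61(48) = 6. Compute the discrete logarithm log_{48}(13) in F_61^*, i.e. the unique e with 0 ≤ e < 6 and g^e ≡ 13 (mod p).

Successive powers of 48 modulo 61:
  48^0=1  48^1=48  48^2=47  48^3=60  48^4=13
So 48^4 ≡ 13 (mod 61), giving e = 4.

4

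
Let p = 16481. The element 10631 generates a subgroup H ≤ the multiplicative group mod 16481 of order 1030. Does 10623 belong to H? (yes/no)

no

10623 ∈ ⟨10631⟩ iff 10623^1030 ≡ 1 (mod 16481), since |⟨10631⟩| = 1030.
10623^1030 mod 16481 = 13383.
Since 13383 ≠ 1, 10623 does not lie in the subgroup.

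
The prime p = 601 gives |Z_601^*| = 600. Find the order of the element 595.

The order of 595 must divide p − 1 = 600 = 2^3 · 3 · 5^2.
Divisors: 1, 2, 3, 4, 5, 6, 8, 10, 12, 15, 20, 24, 25, 30, 40, 50, 60, 75, 100, 120, 150, 200, 300, 600.
Check each in increasing order: 595^1 ≡ 595;  595^2 ≡ 36;  595^3 ≡ 385;  595^4 ≡ 94;  595^5 ≡ 37;  595^6 ≡ 379;  595^8 ≡ 422;  595^10 ≡ 167;  595^12 ≡ 2;  595^15 ≡ 169;  595^20 ≡ 243;  595^24 ≡ 4;  595^25 ≡ 577;  595^30 ≡ 314;  595^40 ≡ 151;  595^50 ≡ 576;  595^60 ≡ 32;  595^75 ≡ 600;  595^100 ≡ 24;  595^120 ≡ 423;  595^150 ≡ 1.
Smallest exponent giving 1 is 150.

150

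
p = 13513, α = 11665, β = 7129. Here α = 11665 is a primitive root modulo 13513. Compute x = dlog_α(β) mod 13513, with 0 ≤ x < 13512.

3829

Baby-step giant-step with m = ceil(sqrt(13512)) = 117.
Baby table (11665^j mod 13513 for j=0..116):
  0:1  1:11665  2:9828  3:12841  4:12173  5:3441  6:5655  7:8622
  8:11884  9:10506  10:3093  11:135  12:7267  13:2506  14:3871  15:8282
  16:5093  17:6697  18:1852  19:9806  20:12958  21:12165  22:4712  23:8109
  24:485  25:9091  26:10004  27:11905  28:12237  29:6786  30:13049  31:6153
  32:7202  33:1009  34:162  35:11423  36:11115  37:12753  38:12641  39:3409
  40:10739  41:4925  42:6362  43:12847  44:1085  45:8357  46:1623  47:582
  48:5504  49:3897  50:773  51:3874  52:2738  53:7551  54:4681  55:11345
  56:6616  57:2897  58:11005  59:13338  60:12601  61:9764  62:9496  63:4779
  64:5910  65:10337  66:4606  67:1302  68:12731  69:12758  70:3401  71:12010
  72:7379  73:11738  74:10054  75:583  76:3656  77:212  78:101  79:2534
  80:6179  81:13206  82:13303  83:9716  84:3609  85:5990  86:11140  87:7092
  88:1594  89:122  90:4265  91:9872  92:12607  93:12189  94:899  95:747
  96:11383  97:3957  98:11510  99:12495  100:2957  101:8229  102:8446  103:12820
  104:10442  105:13261  106:6254  107:9736  108:7188  109:13368  110:11213  111:7318
  112:2849  113:5118  114:1036  115:4318  116:6519
Giant step factor: 11665^(-117) ≡ 9893 (mod 13513).
Scan 7129·9893^i mod 13513 for i = 0, 1, …:
  i=0: 7129   i=1: 2850   i=2: 6932   i=3: 13314
  i=4: 4191   i=5: 3679   i=6: 5838   i=7: 772
  i=8: 2551   i=9: 8272     …   i=31: 2798
  i=32: 5990
Match at i=32, j=85: x = 32·117 + 85 = 3829.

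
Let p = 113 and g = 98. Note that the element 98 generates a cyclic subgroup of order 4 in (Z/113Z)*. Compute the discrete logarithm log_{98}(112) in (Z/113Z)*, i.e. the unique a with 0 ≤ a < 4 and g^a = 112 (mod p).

Successive powers of 98 modulo 113:
  98^0=1  98^1=98  98^2=112
So 98^2 ≡ 112 (mod 113), giving a = 2.

2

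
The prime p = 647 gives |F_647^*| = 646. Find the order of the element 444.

646

The order of 444 must divide p − 1 = 646 = 2 · 17 · 19.
Divisors: 1, 2, 17, 19, 34, 38, 323, 646.
Check each in increasing order: 444^1 ≡ 444;  444^2 ≡ 448;  444^17 ≡ 551;  444^19 ≡ 341;  444^34 ≡ 158;  444^38 ≡ 468;  444^323 ≡ 646;  444^646 ≡ 1.
Smallest exponent giving 1 is 646.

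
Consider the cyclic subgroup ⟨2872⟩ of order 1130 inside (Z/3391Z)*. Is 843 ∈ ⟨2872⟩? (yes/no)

843 ∈ ⟨2872⟩ iff 843^1130 ≡ 1 (mod 3391), since |⟨2872⟩| = 1130.
843^1130 mod 3391 = 555.
Since 555 ≠ 1, 843 does not lie in the subgroup.

no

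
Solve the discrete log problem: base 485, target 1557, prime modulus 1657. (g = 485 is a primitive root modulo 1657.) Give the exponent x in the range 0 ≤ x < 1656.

246

Baby-step giant-step with m = ceil(sqrt(1656)) = 41.
Baby table (485^j mod 1657 for j=0..40):
  0:1  1:485  2:1588  3:1332  4:1447  5:884  6:1234  7:313
  8:1018  9:1601  10:1009  11:550  12:1630  13:161  14:206  15:490
  16:699  17:987  18:1479  19:1491  20:683  21:1512  22:926  23:63
  24:729  25:624  26:1066  27:26  28:1011  29:1520  30:1492  31:1168
  32:1443  33:601  34:1510  35:1613  36:201  37:1379  38:1044  39:955
  40:872
Giant step factor: 485^(-41) ≡ 439 (mod 1657).
Scan 1557·439^i mod 1657 for i = 0, 1, …:
  i=0: 1557   i=1: 839   i=2: 467   i=3: 1202
  i=4: 752   i=5: 385   i=6: 1
Match at i=6, j=0: x = 6·41 + 0 = 246.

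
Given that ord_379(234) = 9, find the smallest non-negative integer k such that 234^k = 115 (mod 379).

8

Successive powers of 234 modulo 379:
  234^0=1  234^1=234  234^2=180  234^3=51  234^4=185  234^5=84
  234^6=327  234^7=339  234^8=115
So 234^8 ≡ 115 (mod 379), giving k = 8.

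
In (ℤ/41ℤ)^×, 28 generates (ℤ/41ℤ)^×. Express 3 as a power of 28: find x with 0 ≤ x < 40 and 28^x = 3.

5

Successive powers of 28 modulo 41:
  28^0=1  28^1=28  28^2=5  28^3=17  28^4=25  28^5=3
So 28^5 ≡ 3 (mod 41), giving x = 5.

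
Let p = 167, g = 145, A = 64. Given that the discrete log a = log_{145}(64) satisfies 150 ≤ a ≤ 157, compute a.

Compute 145^150 mod 167 = 64, then multiply by 145 repeatedly:
  145^150=64
Found 64 at exponent 150.

150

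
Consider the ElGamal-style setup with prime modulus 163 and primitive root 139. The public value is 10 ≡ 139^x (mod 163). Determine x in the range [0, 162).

50

Baby-step giant-step with m = ceil(sqrt(162)) = 13.
Baby table (139^j mod 163 for j=0..12):
  0:1  1:139  2:87  3:31  4:71  5:89  6:146  7:82
  8:151  9:125  10:97  11:117  12:126
Giant step factor: 139^(-13) ≡ 67 (mod 163).
Scan 10·67^i mod 163 for i = 0, 1, …:
  i=0: 10   i=1: 18   i=2: 65   i=3: 117
Match at i=3, j=11: x = 3·13 + 11 = 50.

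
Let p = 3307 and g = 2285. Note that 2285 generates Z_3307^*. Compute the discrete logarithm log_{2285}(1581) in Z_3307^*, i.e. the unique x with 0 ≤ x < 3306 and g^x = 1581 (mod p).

Baby-step giant-step with m = ceil(sqrt(3306)) = 58.
Baby table (2285^j mod 3307 for j=0..57):
  0:1  1:2285  2:2779  3:575  4:996  5:644  6:3232  7:589
  8:3223  9:3173  10:1361  11:1305  12:2318  13:2123  14:2993  15:129
  16:442  17:1335  18:1421  19:2818  20:401  21:246  22:3227  23:2392
  24:2556  25:298  26:2995  27:1392  28:2693  29:2485  30:106  31:799
  32:251  33:1424  34:3059  35:2124  36:1971  37:2908  38:1017  39:2331
  40:2065  41:2743  42:990  43:162  44:3093  45:446  46:554  47:2616
  48:1811  49:1078  50:2822  51:2927  52:1441  53:2220  54:3069  55:1825
  56:3305  57:2044
Giant step factor: 2285^(-58) ≡ 1594 (mod 3307).
Scan 1581·1594^i mod 3307 for i = 0, 1, …:
  i=0: 1581   i=1: 180   i=2: 2518   i=3: 2301
  i=4: 331   i=5: 1801   i=6: 318   i=7: 921
  i=8: 3073   i=9: 695     …   i=41: 2129
  i=42: 644
Match at i=42, j=5: x = 42·58 + 5 = 2441.

2441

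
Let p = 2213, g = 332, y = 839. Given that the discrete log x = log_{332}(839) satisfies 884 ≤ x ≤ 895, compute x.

Compute 332^884 mod 2213 = 661, then multiply by 332 repeatedly:
  332^884=661  332^885=365  332^886=1678  332^887=1633  332^888=2184
  332^889=1437  332^890=1289  332^891=839
Found 839 at exponent 891.

891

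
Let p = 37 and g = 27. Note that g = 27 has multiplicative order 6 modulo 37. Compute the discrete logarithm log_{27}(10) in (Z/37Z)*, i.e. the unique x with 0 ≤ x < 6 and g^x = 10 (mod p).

Successive powers of 27 modulo 37:
  27^0=1  27^1=27  27^2=26  27^3=36  27^4=10
So 27^4 ≡ 10 (mod 37), giving x = 4.

4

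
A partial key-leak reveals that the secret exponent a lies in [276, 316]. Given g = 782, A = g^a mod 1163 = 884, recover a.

296

Compute 782^276 mod 1163 = 943, then multiply by 782 repeatedly:
  782^276=943  782^277=84  782^278=560  782^279=632  782^280=1112
  782^281=823  782^282=447  782^283=654  782^284=871  782^285=767
  782^286=849  782^287=1008  782^288=905  782^289=606  782^290=551
  782^291=572  782^292=712  782^293=870  782^294=1148  782^295=1063
  782^296=884
Found 884 at exponent 296.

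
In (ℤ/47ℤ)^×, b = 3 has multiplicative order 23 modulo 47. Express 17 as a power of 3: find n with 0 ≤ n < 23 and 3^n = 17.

10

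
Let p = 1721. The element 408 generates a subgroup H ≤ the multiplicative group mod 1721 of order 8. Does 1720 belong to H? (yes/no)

yes

1720 ∈ ⟨408⟩ iff 1720^8 ≡ 1 (mod 1721), since |⟨408⟩| = 8.
1720^8 mod 1721 = 1.
Since 1 = 1, 1720 lies in the subgroup.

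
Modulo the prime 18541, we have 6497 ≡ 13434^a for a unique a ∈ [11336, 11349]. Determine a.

11339

Compute 13434^11336 mod 18541 = 13966, then multiply by 13434 repeatedly:
  13434^11336=13966  13434^11337=2865  13434^11338=15835  13434^11339=6497
Found 6497 at exponent 11339.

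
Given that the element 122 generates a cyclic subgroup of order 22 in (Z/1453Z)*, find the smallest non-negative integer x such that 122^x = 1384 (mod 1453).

7

Successive powers of 122 modulo 1453:
  122^0=1  122^1=122  122^2=354  122^3=1051  122^4=358  122^5=86
  122^6=321  122^7=1384
So 122^7 ≡ 1384 (mod 1453), giving x = 7.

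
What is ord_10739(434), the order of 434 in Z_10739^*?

5369

The order of 434 must divide p − 1 = 10738 = 2 · 7 · 13 · 59.
Divisors: 1, 2, 7, 13, 14, 26, 59, 91, 118, 182, 413, 767, 826, 1534, 5369, 10738.
Check each in increasing order: 434^1 ≡ 434;  434^2 ≡ 5793;  434^7 ≡ 4943;  434^13 ≡ 5003;  434^14 ≡ 2024;  434^26 ≡ 8139;  434^59 ≡ 2286;  434^91 ≡ 1099;  434^118 ≡ 6642;  434^182 ≡ 5033;  434^413 ≡ 2948;  434^767 ≡ 720;  434^826 ≡ 2853;  434^1534 ≡ 2928;  434^5369 ≡ 1.
Smallest exponent giving 1 is 5369.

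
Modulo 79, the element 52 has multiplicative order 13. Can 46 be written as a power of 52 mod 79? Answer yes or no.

yes

⟨52⟩ has order 13; its elements mod 79 are {1, 8, 10, 18, 21, 22, 38, 46, 52, 62, 64, 65, 67}.
46 is in this set.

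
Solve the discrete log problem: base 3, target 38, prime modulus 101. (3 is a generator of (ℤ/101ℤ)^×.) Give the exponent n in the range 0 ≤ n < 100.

13

Successive powers of 3 modulo 101:
  3^0=1  3^1=3  3^2=9  3^3=27  3^4=81  3^5=41
  3^6=22  3^7=66  3^8=97  3^9=89  3^10=65  3^11=94
  3^12=80  3^13=38
So 3^13 ≡ 38 (mod 101), giving n = 13.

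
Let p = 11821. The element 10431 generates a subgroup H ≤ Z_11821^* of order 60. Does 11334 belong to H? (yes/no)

no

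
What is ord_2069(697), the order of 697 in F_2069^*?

517

The order of 697 must divide p − 1 = 2068 = 2^2 · 11 · 47.
Divisors: 1, 2, 4, 11, 22, 44, 47, 94, 188, 517, 1034, 2068.
Check each in increasing order: 697^1 ≡ 697;  697^2 ≡ 1663;  697^4 ≡ 1385;  697^11 ≡ 1331;  697^22 ≡ 497;  697^44 ≡ 798;  697^47 ≡ 1369;  697^94 ≡ 1716;  697^188 ≡ 469;  697^517 ≡ 1.
Smallest exponent giving 1 is 517.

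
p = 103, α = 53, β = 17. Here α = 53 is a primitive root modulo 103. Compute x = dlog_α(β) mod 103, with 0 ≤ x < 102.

Baby-step giant-step with m = ceil(sqrt(102)) = 11.
Baby table (53^j mod 103 for j=0..10):
  0:1  1:53  2:28  3:42  4:63  5:43  6:13  7:71
  8:55  9:31  10:98
Giant step factor: 53^(-11) ≡ 96 (mod 103).
Scan 17·96^i mod 103 for i = 0, 1, …:
  i=0: 17   i=1: 87   i=2: 9   i=3: 40
  i=4: 29   i=5: 3   i=6: 82   i=7: 44
  i=8: 1
Match at i=8, j=0: x = 8·11 + 0 = 88.

88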